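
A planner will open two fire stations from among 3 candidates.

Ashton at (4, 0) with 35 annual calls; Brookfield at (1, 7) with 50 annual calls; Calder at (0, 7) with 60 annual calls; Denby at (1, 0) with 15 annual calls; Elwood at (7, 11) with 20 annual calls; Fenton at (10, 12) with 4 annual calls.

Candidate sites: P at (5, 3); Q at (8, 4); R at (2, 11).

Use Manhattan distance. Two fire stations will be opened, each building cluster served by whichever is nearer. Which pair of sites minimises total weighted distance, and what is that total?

{P, R}, total 991

Evaluate every pair (each demand assigned to the nearer of the two):
  {P, R}: total = 991
  {Q, R}: total = 1191
  {P, Q}: total = 1385
Best pair: {P, R} with total 991.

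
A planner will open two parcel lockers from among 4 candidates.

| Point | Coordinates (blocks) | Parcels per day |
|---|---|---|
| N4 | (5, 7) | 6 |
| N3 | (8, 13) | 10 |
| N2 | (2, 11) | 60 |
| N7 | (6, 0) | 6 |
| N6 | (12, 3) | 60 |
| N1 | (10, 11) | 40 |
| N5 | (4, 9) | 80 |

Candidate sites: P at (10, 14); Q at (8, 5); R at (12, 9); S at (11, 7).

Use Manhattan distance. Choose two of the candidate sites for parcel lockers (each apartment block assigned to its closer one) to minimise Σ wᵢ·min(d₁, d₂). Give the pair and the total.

{P, Q}, total 1882

Evaluate every pair (each demand assigned to the nearer of the two):
  {P, Q}: total = 1882
  {P, S}: total = 1938
  {P, R}: total = 1954
  {R, S}: total = 2008
  {Q, S}: total = 2012
  {Q, R}: total = 2032
Best pair: {P, Q} with total 1882.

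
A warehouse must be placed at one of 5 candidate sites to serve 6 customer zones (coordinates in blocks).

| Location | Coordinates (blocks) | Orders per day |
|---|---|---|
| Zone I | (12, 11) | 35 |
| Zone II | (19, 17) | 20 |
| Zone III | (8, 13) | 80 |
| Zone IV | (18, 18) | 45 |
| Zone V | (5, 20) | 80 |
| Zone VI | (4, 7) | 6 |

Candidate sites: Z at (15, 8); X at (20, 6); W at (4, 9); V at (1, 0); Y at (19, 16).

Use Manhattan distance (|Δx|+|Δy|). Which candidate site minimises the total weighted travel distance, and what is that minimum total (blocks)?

Y, total 3279 blocks

Total weighted distance at each candidate:
  Z (15, 8): total = 3847
  X (20, 6): total = 5267
  W (4, 9): total = 3457
  V (1, 0): total = 6625
  Y (19, 16): total = 3279
Minimum is at Y with total 3279 blocks.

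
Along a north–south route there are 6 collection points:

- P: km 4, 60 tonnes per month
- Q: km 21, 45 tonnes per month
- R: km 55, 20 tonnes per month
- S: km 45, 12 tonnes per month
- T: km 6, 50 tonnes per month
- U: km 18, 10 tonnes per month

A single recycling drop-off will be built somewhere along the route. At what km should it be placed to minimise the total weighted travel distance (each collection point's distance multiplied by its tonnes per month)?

For a sum of weighted absolute distances on a line, the optimum is the weighted median (not the mean). Total weight W = 197; half-weight = 98.5.
Sort by position and accumulate weight:
  km 4 (P, w=60) → cum 60
  km 6 (T, w=50) → cum 110  ≥ 98.5 → median here
  km 18 (U, w=10) → cum 120
  km 21 (Q, w=45) → cum 165
  km 45 (S, w=12) → cum 177
  km 55 (R, w=20) → cum 197
Optimal location: km 6.

x = 6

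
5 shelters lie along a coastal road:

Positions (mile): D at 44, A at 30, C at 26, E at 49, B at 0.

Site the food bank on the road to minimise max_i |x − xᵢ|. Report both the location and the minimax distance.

location 24.5, max distance 24.5

The 1-center on a line is the midpoint of the two extreme points: leftmost at 0, rightmost at 49.
Optimal location = (0 + 49)/2 = 24.5; maximum distance = (49 − 0)/2 = 24.5.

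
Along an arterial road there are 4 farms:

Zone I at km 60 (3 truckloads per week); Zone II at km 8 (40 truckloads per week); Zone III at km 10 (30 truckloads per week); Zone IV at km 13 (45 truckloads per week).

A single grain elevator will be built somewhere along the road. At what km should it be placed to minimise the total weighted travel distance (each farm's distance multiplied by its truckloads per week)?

For a sum of weighted absolute distances on a line, the optimum is the weighted median (not the mean). Total weight W = 118; half-weight = 59.
Sort by position and accumulate weight:
  km 8 (Zone II, w=40) → cum 40
  km 10 (Zone III, w=30) → cum 70  ≥ 59 → median here
  km 13 (Zone IV, w=45) → cum 115
  km 60 (Zone I, w=3) → cum 118
Optimal location: km 10.

x = 10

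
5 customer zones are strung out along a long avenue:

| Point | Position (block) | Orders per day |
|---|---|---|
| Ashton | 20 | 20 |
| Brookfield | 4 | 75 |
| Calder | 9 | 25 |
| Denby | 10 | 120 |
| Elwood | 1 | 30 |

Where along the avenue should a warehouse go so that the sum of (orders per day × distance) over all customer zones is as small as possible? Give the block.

x = 10

For a sum of weighted absolute distances on a line, the optimum is the weighted median (not the mean). Total weight W = 270; half-weight = 135.
Sort by position and accumulate weight:
  block 1 (Elwood, w=30) → cum 30
  block 4 (Brookfield, w=75) → cum 105
  block 9 (Calder, w=25) → cum 130
  block 10 (Denby, w=120) → cum 250  ≥ 135 → median here
  block 20 (Ashton, w=20) → cum 270
Optimal location: block 10.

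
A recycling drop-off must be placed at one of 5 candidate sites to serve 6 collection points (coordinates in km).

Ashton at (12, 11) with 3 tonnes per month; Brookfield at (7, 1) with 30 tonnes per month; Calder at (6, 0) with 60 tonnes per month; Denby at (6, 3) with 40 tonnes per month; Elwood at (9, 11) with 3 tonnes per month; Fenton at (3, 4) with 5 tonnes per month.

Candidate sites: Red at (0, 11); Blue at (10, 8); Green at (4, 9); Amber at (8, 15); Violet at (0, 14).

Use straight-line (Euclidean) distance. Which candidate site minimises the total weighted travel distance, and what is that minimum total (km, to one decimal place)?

Total weighted distance at each candidate:
  Red (0, 11): total = 1619.1
  Blue (10, 8): total = 1081.9
  Green (4, 9): total = 1128.9
  Amber (8, 15): total = 1905.4
  Violet (0, 14): total = 1975.8
Minimum is at Blue with total 1081.9 km.

Blue, total 1081.9 km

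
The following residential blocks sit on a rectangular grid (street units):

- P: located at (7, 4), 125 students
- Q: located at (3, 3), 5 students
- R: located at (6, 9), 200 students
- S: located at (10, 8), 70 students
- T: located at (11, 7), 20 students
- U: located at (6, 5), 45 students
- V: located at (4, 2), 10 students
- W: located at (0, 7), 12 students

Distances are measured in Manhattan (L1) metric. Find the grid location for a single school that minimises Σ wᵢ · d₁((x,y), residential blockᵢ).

Manhattan distance separates: Σwᵢ(|x−xᵢ|+|y−yᵢ|) = Σwᵢ|x−xᵢ| + Σwᵢ|y−yᵢ|, so x and y are optimised independently as 1-D weighted medians.
Total weight W = 487; half = 243.5.
x-coordinate, sorted with cumulative weight:
  x=0 (W, w=12) cum 12
  x=3 (Q, w=5) cum 17
  x=4 (V, w=10) cum 27
  x=6 (R, w=200) cum 227
  x=6 (U, w=45) cum 272  ← median
  x=7 (P, w=125) cum 397
  x=10 (S, w=70) cum 467
  x=11 (T, w=20) cum 487
⇒ x* = 6
y-coordinate, sorted with cumulative weight:
  y=2 (V, w=10) cum 10
  y=3 (Q, w=5) cum 15
  y=4 (P, w=125) cum 140
  y=5 (U, w=45) cum 185
  y=7 (T, w=20) cum 205
  y=7 (W, w=12) cum 217
  y=8 (S, w=70) cum 287  ← median
  y=9 (R, w=200) cum 487
⇒ y* = 8

(6, 8)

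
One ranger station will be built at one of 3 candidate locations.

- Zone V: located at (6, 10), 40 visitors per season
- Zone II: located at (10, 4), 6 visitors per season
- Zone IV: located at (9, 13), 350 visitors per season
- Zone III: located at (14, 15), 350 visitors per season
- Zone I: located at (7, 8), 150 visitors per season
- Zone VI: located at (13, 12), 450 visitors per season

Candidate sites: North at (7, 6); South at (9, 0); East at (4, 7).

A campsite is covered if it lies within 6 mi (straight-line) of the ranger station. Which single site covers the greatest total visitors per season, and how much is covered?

Coverage radius r = 6 mi; a point is covered iff (Δx)²+(Δy)² ≤ 6² = 36.
  North (7, 6): covers {Zone V, Zone II, Zone I} → 196
  South (9, 0): covers {Zone II} → 6
  East (4, 7): covers {Zone V, Zone I} → 190
Maximum coverage at North: 196 visitors per season.

North, covering 196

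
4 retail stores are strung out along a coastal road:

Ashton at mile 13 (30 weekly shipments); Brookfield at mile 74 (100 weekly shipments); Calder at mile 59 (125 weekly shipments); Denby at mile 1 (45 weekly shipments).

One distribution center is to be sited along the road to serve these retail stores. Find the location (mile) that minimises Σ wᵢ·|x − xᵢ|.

x = 59

For a sum of weighted absolute distances on a line, the optimum is the weighted median (not the mean). Total weight W = 300; half-weight = 150.
Sort by position and accumulate weight:
  mile 1 (Denby, w=45) → cum 45
  mile 13 (Ashton, w=30) → cum 75
  mile 59 (Calder, w=125) → cum 200  ≥ 150 → median here
  mile 74 (Brookfield, w=100) → cum 300
Optimal location: mile 59.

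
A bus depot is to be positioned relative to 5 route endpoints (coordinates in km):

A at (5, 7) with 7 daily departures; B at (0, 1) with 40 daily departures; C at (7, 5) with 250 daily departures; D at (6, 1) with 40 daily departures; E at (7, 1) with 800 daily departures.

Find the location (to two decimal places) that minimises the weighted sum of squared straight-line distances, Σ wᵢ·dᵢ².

The minimiser of Σwᵢ‖p−pᵢ‖² is the weighted centroid p* = (Σwᵢpᵢ)/(Σwᵢ).
Σwᵢ = 1137.
Σwᵢxᵢ = 7·5 + 40·0 + 250·7 + 40·6 + 800·7 = 7625.
Σwᵢyᵢ = 7·7 + 40·1 + 250·5 + 40·1 + 800·1 = 2179.
x* = 7625/1137 = 6.71, y* = 2179/1137 = 1.92.

(6.71, 1.92)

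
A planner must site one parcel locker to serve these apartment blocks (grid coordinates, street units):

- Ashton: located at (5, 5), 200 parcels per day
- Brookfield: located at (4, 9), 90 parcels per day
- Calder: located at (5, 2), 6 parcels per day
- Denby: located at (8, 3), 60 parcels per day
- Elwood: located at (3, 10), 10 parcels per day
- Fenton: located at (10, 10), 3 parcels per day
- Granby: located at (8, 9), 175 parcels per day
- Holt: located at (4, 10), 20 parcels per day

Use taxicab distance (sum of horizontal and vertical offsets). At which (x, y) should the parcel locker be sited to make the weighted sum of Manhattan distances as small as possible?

Manhattan distance separates: Σwᵢ(|x−xᵢ|+|y−yᵢ|) = Σwᵢ|x−xᵢ| + Σwᵢ|y−yᵢ|, so x and y are optimised independently as 1-D weighted medians.
Total weight W = 564; half = 282.
x-coordinate, sorted with cumulative weight:
  x=3 (Elwood, w=10) cum 10
  x=4 (Brookfield, w=90) cum 100
  x=4 (Holt, w=20) cum 120
  x=5 (Ashton, w=200) cum 320  ← median
  x=5 (Calder, w=6) cum 326
  x=8 (Denby, w=60) cum 386
  x=8 (Granby, w=175) cum 561
  x=10 (Fenton, w=3) cum 564
⇒ x* = 5
y-coordinate, sorted with cumulative weight:
  y=2 (Calder, w=6) cum 6
  y=3 (Denby, w=60) cum 66
  y=5 (Ashton, w=200) cum 266
  y=9 (Brookfield, w=90) cum 356  ← median
  y=9 (Granby, w=175) cum 531
  y=10 (Elwood, w=10) cum 541
  y=10 (Fenton, w=3) cum 544
  y=10 (Holt, w=20) cum 564
⇒ y* = 9

(5, 9)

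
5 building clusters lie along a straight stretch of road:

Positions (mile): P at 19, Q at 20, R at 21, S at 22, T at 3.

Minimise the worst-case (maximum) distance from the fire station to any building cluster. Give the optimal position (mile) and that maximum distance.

The 1-center on a line is the midpoint of the two extreme points: leftmost at 3, rightmost at 22.
Optimal location = (3 + 22)/2 = 12.5; maximum distance = (22 − 3)/2 = 9.5.

location 12.5, max distance 9.5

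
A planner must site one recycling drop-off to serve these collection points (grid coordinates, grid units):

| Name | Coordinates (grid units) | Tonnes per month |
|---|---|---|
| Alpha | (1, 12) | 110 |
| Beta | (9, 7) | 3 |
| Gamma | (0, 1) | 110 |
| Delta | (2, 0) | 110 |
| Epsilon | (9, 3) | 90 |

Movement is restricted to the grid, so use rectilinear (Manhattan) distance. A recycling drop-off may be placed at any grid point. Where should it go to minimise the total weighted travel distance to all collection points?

(1, 1)

Manhattan distance separates: Σwᵢ(|x−xᵢ|+|y−yᵢ|) = Σwᵢ|x−xᵢ| + Σwᵢ|y−yᵢ|, so x and y are optimised independently as 1-D weighted medians.
Total weight W = 423; half = 211.5.
x-coordinate, sorted with cumulative weight:
  x=0 (Gamma, w=110) cum 110
  x=1 (Alpha, w=110) cum 220  ← median
  x=2 (Delta, w=110) cum 330
  x=9 (Beta, w=3) cum 333
  x=9 (Epsilon, w=90) cum 423
⇒ x* = 1
y-coordinate, sorted with cumulative weight:
  y=0 (Delta, w=110) cum 110
  y=1 (Gamma, w=110) cum 220  ← median
  y=3 (Epsilon, w=90) cum 310
  y=7 (Beta, w=3) cum 313
  y=12 (Alpha, w=110) cum 423
⇒ y* = 1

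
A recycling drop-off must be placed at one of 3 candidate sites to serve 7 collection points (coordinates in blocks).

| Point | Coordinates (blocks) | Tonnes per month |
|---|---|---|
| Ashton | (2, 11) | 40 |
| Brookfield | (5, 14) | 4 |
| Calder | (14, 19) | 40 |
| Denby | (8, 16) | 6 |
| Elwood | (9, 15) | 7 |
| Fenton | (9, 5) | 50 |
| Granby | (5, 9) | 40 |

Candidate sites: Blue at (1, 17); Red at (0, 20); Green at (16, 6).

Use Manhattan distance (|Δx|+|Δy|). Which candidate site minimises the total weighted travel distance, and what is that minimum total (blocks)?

Blue, total 2506 blocks

Total weighted distance at each candidate:
  Blue (1, 17): total = 2506
  Red (0, 20): total = 3094
  Green (16, 6): total = 2616
Minimum is at Blue with total 2506 blocks.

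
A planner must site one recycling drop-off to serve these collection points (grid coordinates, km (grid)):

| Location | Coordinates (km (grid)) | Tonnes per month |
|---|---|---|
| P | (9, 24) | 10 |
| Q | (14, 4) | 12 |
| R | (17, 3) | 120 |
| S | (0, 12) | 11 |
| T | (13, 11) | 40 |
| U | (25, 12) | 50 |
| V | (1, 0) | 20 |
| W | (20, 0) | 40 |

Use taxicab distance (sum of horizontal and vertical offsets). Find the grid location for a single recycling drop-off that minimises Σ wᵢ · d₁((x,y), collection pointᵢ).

Manhattan distance separates: Σwᵢ(|x−xᵢ|+|y−yᵢ|) = Σwᵢ|x−xᵢ| + Σwᵢ|y−yᵢ|, so x and y are optimised independently as 1-D weighted medians.
Total weight W = 303; half = 151.5.
x-coordinate, sorted with cumulative weight:
  x=0 (S, w=11) cum 11
  x=1 (V, w=20) cum 31
  x=9 (P, w=10) cum 41
  x=13 (T, w=40) cum 81
  x=14 (Q, w=12) cum 93
  x=17 (R, w=120) cum 213  ← median
  x=20 (W, w=40) cum 253
  x=25 (U, w=50) cum 303
⇒ x* = 17
y-coordinate, sorted with cumulative weight:
  y=0 (V, w=20) cum 20
  y=0 (W, w=40) cum 60
  y=3 (R, w=120) cum 180  ← median
  y=4 (Q, w=12) cum 192
  y=11 (T, w=40) cum 232
  y=12 (S, w=11) cum 243
  y=12 (U, w=50) cum 293
  y=24 (P, w=10) cum 303
⇒ y* = 3

(17, 3)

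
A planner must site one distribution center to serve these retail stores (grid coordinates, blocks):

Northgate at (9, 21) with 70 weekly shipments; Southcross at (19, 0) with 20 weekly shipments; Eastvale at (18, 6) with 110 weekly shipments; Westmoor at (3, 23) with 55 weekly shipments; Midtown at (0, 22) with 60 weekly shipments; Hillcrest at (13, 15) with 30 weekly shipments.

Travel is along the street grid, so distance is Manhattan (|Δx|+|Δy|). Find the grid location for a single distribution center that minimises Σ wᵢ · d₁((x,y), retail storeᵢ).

Manhattan distance separates: Σwᵢ(|x−xᵢ|+|y−yᵢ|) = Σwᵢ|x−xᵢ| + Σwᵢ|y−yᵢ|, so x and y are optimised independently as 1-D weighted medians.
Total weight W = 345; half = 172.5.
x-coordinate, sorted with cumulative weight:
  x=0 (Midtown, w=60) cum 60
  x=3 (Westmoor, w=55) cum 115
  x=9 (Northgate, w=70) cum 185  ← median
  x=13 (Hillcrest, w=30) cum 215
  x=18 (Eastvale, w=110) cum 325
  x=19 (Southcross, w=20) cum 345
⇒ x* = 9
y-coordinate, sorted with cumulative weight:
  y=0 (Southcross, w=20) cum 20
  y=6 (Eastvale, w=110) cum 130
  y=15 (Hillcrest, w=30) cum 160
  y=21 (Northgate, w=70) cum 230  ← median
  y=22 (Midtown, w=60) cum 290
  y=23 (Westmoor, w=55) cum 345
⇒ y* = 21

(9, 21)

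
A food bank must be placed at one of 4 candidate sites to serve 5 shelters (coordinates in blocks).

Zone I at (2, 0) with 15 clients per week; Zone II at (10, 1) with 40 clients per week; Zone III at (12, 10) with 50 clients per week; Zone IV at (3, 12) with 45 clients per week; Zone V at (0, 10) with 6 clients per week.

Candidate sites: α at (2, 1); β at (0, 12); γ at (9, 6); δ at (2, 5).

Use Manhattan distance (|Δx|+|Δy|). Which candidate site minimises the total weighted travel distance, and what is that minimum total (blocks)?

γ, total 1403 blocks

Total weighted distance at each candidate:
  α (2, 1): total = 1891
  β (0, 12): total = 1897
  γ (9, 6): total = 1403
  δ (2, 5): total = 1707
Minimum is at γ with total 1403 blocks.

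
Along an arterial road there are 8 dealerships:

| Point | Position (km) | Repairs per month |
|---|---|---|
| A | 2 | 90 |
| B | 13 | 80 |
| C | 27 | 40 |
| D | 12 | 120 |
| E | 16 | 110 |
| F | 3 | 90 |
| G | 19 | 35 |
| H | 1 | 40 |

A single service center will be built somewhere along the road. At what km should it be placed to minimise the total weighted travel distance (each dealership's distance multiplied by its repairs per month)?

For a sum of weighted absolute distances on a line, the optimum is the weighted median (not the mean). Total weight W = 605; half-weight = 302.5.
Sort by position and accumulate weight:
  km 1 (H, w=40) → cum 40
  km 2 (A, w=90) → cum 130
  km 3 (F, w=90) → cum 220
  km 12 (D, w=120) → cum 340  ≥ 302.5 → median here
  km 13 (B, w=80) → cum 420
  km 16 (E, w=110) → cum 530
  km 19 (G, w=35) → cum 565
  km 27 (C, w=40) → cum 605
Optimal location: km 12.

x = 12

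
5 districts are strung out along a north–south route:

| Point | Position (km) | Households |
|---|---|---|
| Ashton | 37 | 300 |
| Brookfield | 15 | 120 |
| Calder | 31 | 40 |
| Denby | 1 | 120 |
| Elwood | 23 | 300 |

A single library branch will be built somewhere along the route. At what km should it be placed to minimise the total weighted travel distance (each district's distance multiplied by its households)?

x = 23

For a sum of weighted absolute distances on a line, the optimum is the weighted median (not the mean). Total weight W = 880; half-weight = 440.
Sort by position and accumulate weight:
  km 1 (Denby, w=120) → cum 120
  km 15 (Brookfield, w=120) → cum 240
  km 23 (Elwood, w=300) → cum 540  ≥ 440 → median here
  km 31 (Calder, w=40) → cum 580
  km 37 (Ashton, w=300) → cum 880
Optimal location: km 23.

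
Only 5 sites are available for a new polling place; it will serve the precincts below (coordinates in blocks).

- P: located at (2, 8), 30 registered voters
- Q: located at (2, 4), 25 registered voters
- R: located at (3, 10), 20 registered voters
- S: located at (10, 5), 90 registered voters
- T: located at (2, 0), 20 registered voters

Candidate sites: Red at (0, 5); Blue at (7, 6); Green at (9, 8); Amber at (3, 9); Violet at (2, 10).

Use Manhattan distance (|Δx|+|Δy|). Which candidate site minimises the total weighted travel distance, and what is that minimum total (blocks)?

Blue, total 1125 blocks

Total weighted distance at each candidate:
  Red (0, 5): total = 1425
  Blue (7, 6): total = 1125
  Green (9, 8): total = 1305
  Amber (3, 9): total = 1420
  Violet (2, 10): total = 1600
Minimum is at Blue with total 1125 blocks.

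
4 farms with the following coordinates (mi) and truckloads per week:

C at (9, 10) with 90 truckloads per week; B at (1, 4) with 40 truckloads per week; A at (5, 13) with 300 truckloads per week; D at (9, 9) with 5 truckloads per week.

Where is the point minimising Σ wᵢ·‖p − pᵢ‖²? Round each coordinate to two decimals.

(5.51, 11.51)

The minimiser of Σwᵢ‖p−pᵢ‖² is the weighted centroid p* = (Σwᵢpᵢ)/(Σwᵢ).
Σwᵢ = 435.
Σwᵢxᵢ = 90·9 + 40·1 + 300·5 + 5·9 = 2395.
Σwᵢyᵢ = 90·10 + 40·4 + 300·13 + 5·9 = 5005.
x* = 2395/435 = 5.51, y* = 5005/435 = 11.51.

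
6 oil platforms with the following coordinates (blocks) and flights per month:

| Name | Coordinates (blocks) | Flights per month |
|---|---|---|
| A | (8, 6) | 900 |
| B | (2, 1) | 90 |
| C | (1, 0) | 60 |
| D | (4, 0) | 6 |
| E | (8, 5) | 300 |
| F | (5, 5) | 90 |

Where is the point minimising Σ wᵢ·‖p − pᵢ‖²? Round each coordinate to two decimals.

The minimiser of Σwᵢ‖p−pᵢ‖² is the weighted centroid p* = (Σwᵢpᵢ)/(Σwᵢ).
Σwᵢ = 1446.
Σwᵢxᵢ = 900·8 + 90·2 + 60·1 + 6·4 + 300·8 + 90·5 = 10314.
Σwᵢyᵢ = 900·6 + 90·1 + 60·0 + 6·0 + 300·5 + 90·5 = 7440.
x* = 10314/1446 = 7.13, y* = 7440/1446 = 5.15.

(7.13, 5.15)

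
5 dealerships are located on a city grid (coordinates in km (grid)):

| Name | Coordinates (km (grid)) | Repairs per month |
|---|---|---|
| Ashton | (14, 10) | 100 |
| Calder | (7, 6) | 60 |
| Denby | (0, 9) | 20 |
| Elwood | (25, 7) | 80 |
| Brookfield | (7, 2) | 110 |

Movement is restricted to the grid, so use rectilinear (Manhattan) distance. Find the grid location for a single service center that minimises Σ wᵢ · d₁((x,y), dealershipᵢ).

(7, 7)

Manhattan distance separates: Σwᵢ(|x−xᵢ|+|y−yᵢ|) = Σwᵢ|x−xᵢ| + Σwᵢ|y−yᵢ|, so x and y are optimised independently as 1-D weighted medians.
Total weight W = 370; half = 185.
x-coordinate, sorted with cumulative weight:
  x=0 (Denby, w=20) cum 20
  x=7 (Calder, w=60) cum 80
  x=7 (Brookfield, w=110) cum 190  ← median
  x=14 (Ashton, w=100) cum 290
  x=25 (Elwood, w=80) cum 370
⇒ x* = 7
y-coordinate, sorted with cumulative weight:
  y=2 (Brookfield, w=110) cum 110
  y=6 (Calder, w=60) cum 170
  y=7 (Elwood, w=80) cum 250  ← median
  y=9 (Denby, w=20) cum 270
  y=10 (Ashton, w=100) cum 370
⇒ y* = 7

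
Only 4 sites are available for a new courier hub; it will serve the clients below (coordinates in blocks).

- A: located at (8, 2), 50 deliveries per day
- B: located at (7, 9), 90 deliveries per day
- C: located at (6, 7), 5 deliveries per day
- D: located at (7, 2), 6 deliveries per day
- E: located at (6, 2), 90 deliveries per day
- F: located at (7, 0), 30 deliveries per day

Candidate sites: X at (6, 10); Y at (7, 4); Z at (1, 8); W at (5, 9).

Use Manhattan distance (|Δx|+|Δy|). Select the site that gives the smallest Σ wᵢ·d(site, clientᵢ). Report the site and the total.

Y, total 1022 blocks

Total weighted distance at each candidate:
  X (6, 10): total = 1799
  Y (7, 4): total = 1022
  Z (1, 8): total = 2792
  W (5, 9): total = 1799
Minimum is at Y with total 1022 blocks.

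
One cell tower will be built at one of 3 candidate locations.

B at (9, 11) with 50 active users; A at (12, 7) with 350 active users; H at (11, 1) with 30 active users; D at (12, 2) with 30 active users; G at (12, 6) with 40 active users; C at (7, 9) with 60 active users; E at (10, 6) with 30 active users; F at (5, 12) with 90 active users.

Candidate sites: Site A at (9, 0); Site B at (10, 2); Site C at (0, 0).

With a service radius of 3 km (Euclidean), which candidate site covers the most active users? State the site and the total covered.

Site B, covering 60

Coverage radius r = 3 km; a point is covered iff (Δx)²+(Δy)² ≤ 3² = 9.
  Site A (9, 0): covers {H} → 30
  Site B (10, 2): covers {H, D} → 60
  Site C (0, 0): covers {none} → 0
Maximum coverage at Site B: 60 active users.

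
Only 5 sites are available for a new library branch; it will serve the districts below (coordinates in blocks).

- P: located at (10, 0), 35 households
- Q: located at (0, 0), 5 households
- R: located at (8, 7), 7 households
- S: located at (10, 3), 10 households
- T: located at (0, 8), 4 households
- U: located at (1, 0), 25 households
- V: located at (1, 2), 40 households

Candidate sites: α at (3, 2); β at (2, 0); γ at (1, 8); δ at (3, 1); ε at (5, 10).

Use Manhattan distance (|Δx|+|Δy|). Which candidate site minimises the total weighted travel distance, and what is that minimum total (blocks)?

Total weighted distance at each candidate:
  α (3, 2): total = 706
  β (2, 0): total = 676
  γ (1, 8): total = 1280
  δ (3, 1): total = 702
  ε (5, 10): total = 1620
Minimum is at β with total 676 blocks.

β, total 676 blocks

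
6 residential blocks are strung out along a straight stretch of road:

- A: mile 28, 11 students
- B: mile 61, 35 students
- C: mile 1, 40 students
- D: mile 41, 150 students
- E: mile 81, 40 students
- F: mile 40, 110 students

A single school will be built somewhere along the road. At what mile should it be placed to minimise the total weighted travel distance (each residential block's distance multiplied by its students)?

x = 41

For a sum of weighted absolute distances on a line, the optimum is the weighted median (not the mean). Total weight W = 386; half-weight = 193.
Sort by position and accumulate weight:
  mile 1 (C, w=40) → cum 40
  mile 28 (A, w=11) → cum 51
  mile 40 (F, w=110) → cum 161
  mile 41 (D, w=150) → cum 311  ≥ 193 → median here
  mile 61 (B, w=35) → cum 346
  mile 81 (E, w=40) → cum 386
Optimal location: mile 41.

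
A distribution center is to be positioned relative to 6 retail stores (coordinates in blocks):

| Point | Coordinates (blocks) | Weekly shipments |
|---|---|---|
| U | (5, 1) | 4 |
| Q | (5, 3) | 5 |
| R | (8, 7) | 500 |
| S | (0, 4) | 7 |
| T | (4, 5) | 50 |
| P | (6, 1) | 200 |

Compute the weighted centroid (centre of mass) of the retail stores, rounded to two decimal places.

The minimiser of Σwᵢ‖p−pᵢ‖² is the weighted centroid p* = (Σwᵢpᵢ)/(Σwᵢ).
Σwᵢ = 766.
Σwᵢxᵢ = 4·5 + 5·5 + 500·8 + 7·0 + 50·4 + 200·6 = 5445.
Σwᵢyᵢ = 4·1 + 5·3 + 500·7 + 7·4 + 50·5 + 200·1 = 3997.
x* = 5445/766 = 7.11, y* = 3997/766 = 5.22.

(7.11, 5.22)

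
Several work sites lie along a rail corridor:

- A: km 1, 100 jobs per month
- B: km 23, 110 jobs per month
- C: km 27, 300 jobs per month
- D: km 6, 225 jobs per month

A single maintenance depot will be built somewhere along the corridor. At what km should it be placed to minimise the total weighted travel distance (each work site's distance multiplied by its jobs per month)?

x = 23

For a sum of weighted absolute distances on a line, the optimum is the weighted median (not the mean). Total weight W = 735; half-weight = 367.5.
Sort by position and accumulate weight:
  km 1 (A, w=100) → cum 100
  km 6 (D, w=225) → cum 325
  km 23 (B, w=110) → cum 435  ≥ 367.5 → median here
  km 27 (C, w=300) → cum 735
Optimal location: km 23.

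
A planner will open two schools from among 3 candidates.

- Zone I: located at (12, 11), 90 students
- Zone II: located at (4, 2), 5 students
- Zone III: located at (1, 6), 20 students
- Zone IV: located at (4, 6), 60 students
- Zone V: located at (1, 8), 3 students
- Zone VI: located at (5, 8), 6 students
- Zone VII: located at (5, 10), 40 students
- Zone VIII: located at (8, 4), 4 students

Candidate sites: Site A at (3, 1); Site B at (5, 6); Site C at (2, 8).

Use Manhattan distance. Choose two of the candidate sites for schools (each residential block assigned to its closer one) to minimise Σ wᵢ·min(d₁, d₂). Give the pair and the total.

Evaluate every pair (each demand assigned to the nearer of the two):
  {Site B, Site C}: total = 1420
  {Site A, Site B}: total = 1440
  {Site A, Site C}: total = 1733
Best pair: {Site B, Site C} with total 1420.

{Site B, Site C}, total 1420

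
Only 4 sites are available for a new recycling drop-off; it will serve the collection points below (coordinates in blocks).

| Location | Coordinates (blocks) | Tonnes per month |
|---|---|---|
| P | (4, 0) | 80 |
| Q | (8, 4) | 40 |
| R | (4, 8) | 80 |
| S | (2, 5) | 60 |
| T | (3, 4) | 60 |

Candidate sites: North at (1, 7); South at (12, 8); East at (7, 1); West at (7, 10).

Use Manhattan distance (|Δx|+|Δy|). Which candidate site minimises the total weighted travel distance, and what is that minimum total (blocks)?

Total weighted distance at each candidate:
  North (1, 7): total = 2000
  South (12, 8): total = 3800
  East (7, 1): total = 2240
  West (7, 10): total = 2920
Minimum is at North with total 2000 blocks.

North, total 2000 blocks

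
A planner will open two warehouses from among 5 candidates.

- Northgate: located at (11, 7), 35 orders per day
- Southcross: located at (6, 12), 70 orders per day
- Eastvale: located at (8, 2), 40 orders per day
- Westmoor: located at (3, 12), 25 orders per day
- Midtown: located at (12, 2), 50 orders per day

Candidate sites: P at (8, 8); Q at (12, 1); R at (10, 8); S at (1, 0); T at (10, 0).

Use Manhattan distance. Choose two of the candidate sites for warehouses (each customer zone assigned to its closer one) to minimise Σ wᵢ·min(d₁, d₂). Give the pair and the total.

Evaluate every pair (each demand assigned to the nearer of the two):
  {P, Q}: total = 1035
  {P, T}: total = 1145
  {Q, R}: total = 1155
  {R, T}: total = 1265
  {P, R}: total = 1355
  {P, S}: total = 1525
  {R, S}: total = 1625
  {Q, S}: total = 2035
  {Q, T}: total = 2050
  {S, T}: total = 2110
Best pair: {P, Q} with total 1035.

{P, Q}, total 1035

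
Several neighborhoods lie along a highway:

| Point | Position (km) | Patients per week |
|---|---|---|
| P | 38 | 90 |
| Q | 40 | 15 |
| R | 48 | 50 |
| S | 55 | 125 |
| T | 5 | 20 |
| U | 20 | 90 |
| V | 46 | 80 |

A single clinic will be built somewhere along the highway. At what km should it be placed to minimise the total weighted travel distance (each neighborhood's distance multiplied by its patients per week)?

x = 46

For a sum of weighted absolute distances on a line, the optimum is the weighted median (not the mean). Total weight W = 470; half-weight = 235.
Sort by position and accumulate weight:
  km 5 (T, w=20) → cum 20
  km 20 (U, w=90) → cum 110
  km 38 (P, w=90) → cum 200
  km 40 (Q, w=15) → cum 215
  km 46 (V, w=80) → cum 295  ≥ 235 → median here
  km 48 (R, w=50) → cum 345
  km 55 (S, w=125) → cum 470
Optimal location: km 46.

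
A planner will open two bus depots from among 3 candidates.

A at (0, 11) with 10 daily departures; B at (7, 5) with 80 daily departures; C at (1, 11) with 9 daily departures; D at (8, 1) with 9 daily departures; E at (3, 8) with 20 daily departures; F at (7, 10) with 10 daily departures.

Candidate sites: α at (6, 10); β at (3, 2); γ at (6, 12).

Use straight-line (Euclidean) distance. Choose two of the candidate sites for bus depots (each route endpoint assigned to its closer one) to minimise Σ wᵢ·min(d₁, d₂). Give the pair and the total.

Evaluate every pair (each demand assigned to the nearer of the two):
  {α, β}: total = 634.7
  {β, γ}: total = 675.0
  {α, γ}: total = 679.7
Best pair: {α, β} with total 634.7.

{α, β}, total 634.7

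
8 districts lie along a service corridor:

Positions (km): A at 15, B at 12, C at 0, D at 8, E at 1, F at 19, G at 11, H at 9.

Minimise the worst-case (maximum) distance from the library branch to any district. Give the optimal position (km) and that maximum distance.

The 1-center on a line is the midpoint of the two extreme points: leftmost at 0, rightmost at 19.
Optimal location = (0 + 19)/2 = 9.5; maximum distance = (19 − 0)/2 = 9.5.

location 9.5, max distance 9.5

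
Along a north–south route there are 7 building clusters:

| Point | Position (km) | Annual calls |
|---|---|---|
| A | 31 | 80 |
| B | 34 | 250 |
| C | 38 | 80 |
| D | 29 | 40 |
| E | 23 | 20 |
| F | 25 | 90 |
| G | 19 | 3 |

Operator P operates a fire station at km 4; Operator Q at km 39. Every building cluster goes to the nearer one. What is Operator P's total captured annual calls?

The indifferent point is the midpoint (4+39)/2 = 21.5; building clusters left of it (closer to Operator P at 4) go to Operator P, those right go to Operator Q.
  G at 19 (w=3) → Operator P
  E at 23 (w=20) → Operator Q
  F at 25 (w=90) → Operator Q
  D at 29 (w=40) → Operator Q
  A at 31 (w=80) → Operator Q
  B at 34 (w=250) → Operator Q
  C at 38 (w=80) → Operator Q
Operator P captures 3; Operator Q captures 560.

3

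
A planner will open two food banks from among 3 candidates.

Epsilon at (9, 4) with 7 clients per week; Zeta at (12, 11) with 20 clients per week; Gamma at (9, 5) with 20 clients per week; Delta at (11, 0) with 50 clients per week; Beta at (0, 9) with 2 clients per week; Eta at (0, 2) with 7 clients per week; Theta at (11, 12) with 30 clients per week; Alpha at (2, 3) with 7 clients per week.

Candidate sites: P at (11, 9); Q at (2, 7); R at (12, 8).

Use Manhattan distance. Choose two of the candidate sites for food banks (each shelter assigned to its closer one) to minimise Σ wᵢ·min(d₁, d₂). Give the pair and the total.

{P, Q}, total 854

Evaluate every pair (each demand assigned to the nearer of the two):
  {P, Q}: total = 854
  {Q, R}: total = 914
  {P, R}: total = 1022
Best pair: {P, Q} with total 854.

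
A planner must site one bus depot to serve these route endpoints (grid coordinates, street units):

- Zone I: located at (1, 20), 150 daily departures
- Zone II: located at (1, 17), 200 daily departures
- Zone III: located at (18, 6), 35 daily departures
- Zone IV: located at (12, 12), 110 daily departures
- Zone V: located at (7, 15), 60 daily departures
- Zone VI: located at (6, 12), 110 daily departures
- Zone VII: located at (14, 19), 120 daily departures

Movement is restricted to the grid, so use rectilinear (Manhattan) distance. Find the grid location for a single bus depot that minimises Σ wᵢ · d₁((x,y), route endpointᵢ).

Manhattan distance separates: Σwᵢ(|x−xᵢ|+|y−yᵢ|) = Σwᵢ|x−xᵢ| + Σwᵢ|y−yᵢ|, so x and y are optimised independently as 1-D weighted medians.
Total weight W = 785; half = 392.5.
x-coordinate, sorted with cumulative weight:
  x=1 (Zone I, w=150) cum 150
  x=1 (Zone II, w=200) cum 350
  x=6 (Zone VI, w=110) cum 460  ← median
  x=7 (Zone V, w=60) cum 520
  x=12 (Zone IV, w=110) cum 630
  x=14 (Zone VII, w=120) cum 750
  x=18 (Zone III, w=35) cum 785
⇒ x* = 6
y-coordinate, sorted with cumulative weight:
  y=6 (Zone III, w=35) cum 35
  y=12 (Zone IV, w=110) cum 145
  y=12 (Zone VI, w=110) cum 255
  y=15 (Zone V, w=60) cum 315
  y=17 (Zone II, w=200) cum 515  ← median
  y=19 (Zone VII, w=120) cum 635
  y=20 (Zone I, w=150) cum 785
⇒ y* = 17

(6, 17)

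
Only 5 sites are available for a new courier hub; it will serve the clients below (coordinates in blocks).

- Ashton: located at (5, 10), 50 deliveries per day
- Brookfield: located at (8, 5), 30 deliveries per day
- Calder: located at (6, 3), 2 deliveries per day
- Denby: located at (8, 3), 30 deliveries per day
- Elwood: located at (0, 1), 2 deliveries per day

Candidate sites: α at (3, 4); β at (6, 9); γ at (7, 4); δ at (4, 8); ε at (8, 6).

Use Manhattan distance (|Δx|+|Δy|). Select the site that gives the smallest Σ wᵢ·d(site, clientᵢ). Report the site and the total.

ε, total 506 blocks

Total weighted distance at each candidate:
  α (3, 4): total = 780
  β (6, 9): total = 560
  γ (7, 4): total = 544
  δ (4, 8): total = 666
  ε (8, 6): total = 506
Minimum is at ε with total 506 blocks.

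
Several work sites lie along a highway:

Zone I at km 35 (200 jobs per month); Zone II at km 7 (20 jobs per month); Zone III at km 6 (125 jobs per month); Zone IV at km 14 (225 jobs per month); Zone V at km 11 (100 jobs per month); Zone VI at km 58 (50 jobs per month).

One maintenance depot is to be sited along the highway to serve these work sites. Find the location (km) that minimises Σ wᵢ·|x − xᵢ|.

For a sum of weighted absolute distances on a line, the optimum is the weighted median (not the mean). Total weight W = 720; half-weight = 360.
Sort by position and accumulate weight:
  km 6 (Zone III, w=125) → cum 125
  km 7 (Zone II, w=20) → cum 145
  km 11 (Zone V, w=100) → cum 245
  km 14 (Zone IV, w=225) → cum 470  ≥ 360 → median here
  km 35 (Zone I, w=200) → cum 670
  km 58 (Zone VI, w=50) → cum 720
Optimal location: km 14.

x = 14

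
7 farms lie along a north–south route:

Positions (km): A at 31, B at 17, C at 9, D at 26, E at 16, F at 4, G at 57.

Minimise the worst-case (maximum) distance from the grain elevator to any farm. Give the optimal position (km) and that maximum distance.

The 1-center on a line is the midpoint of the two extreme points: leftmost at 4, rightmost at 57.
Optimal location = (4 + 57)/2 = 30.5; maximum distance = (57 − 4)/2 = 26.5.

location 30.5, max distance 26.5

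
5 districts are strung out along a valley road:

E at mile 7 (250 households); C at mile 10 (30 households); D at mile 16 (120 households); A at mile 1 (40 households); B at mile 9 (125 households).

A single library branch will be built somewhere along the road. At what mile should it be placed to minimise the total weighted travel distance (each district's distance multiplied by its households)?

For a sum of weighted absolute distances on a line, the optimum is the weighted median (not the mean). Total weight W = 565; half-weight = 282.5.
Sort by position and accumulate weight:
  mile 1 (A, w=40) → cum 40
  mile 7 (E, w=250) → cum 290  ≥ 282.5 → median here
  mile 9 (B, w=125) → cum 415
  mile 10 (C, w=30) → cum 445
  mile 16 (D, w=120) → cum 565
Optimal location: mile 7.

x = 7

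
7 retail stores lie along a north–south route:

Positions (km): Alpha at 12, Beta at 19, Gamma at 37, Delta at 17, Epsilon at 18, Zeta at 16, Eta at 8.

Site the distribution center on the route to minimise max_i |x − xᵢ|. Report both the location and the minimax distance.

The 1-center on a line is the midpoint of the two extreme points: leftmost at 8, rightmost at 37.
Optimal location = (8 + 37)/2 = 22.5; maximum distance = (37 − 8)/2 = 14.5.

location 22.5, max distance 14.5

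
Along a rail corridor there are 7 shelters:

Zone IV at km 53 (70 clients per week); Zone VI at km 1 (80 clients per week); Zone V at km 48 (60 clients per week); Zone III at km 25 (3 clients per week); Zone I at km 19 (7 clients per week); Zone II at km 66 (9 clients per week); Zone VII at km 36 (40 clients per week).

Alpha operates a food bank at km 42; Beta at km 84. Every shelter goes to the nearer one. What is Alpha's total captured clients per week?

The indifferent point is the midpoint (42+84)/2 = 63; shelters left of it (closer to Alpha at 42) go to Alpha, those right go to Beta.
  Zone VI at 1 (w=80) → Alpha
  Zone I at 19 (w=7) → Alpha
  Zone III at 25 (w=3) → Alpha
  Zone VII at 36 (w=40) → Alpha
  Zone V at 48 (w=60) → Alpha
  Zone IV at 53 (w=70) → Alpha
  Zone II at 66 (w=9) → Beta
Alpha captures 260; Beta captures 9.

260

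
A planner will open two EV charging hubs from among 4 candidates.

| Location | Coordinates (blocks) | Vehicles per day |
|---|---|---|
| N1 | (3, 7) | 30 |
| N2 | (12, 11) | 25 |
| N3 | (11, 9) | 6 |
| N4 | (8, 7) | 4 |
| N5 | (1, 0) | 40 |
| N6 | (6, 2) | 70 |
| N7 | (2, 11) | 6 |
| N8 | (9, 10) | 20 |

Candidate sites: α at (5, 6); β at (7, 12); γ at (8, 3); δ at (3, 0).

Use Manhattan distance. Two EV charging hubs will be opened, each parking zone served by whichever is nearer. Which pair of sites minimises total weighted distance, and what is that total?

{β, δ}, total 972

Evaluate every pair (each demand assigned to the nearer of the two):
  {β, δ}: total = 972
  {α, δ}: total = 1098
  {γ, δ}: total = 1102
  {α, β}: total = 1164
  {β, γ}: total = 1204
  {α, γ}: total = 1278
Best pair: {β, δ} with total 972.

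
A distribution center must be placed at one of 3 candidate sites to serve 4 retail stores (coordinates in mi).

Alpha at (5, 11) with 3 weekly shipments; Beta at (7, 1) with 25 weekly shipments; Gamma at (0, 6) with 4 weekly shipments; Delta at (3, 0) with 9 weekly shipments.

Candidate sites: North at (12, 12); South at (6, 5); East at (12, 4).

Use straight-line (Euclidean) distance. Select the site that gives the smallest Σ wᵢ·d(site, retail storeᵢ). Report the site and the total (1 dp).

South, total 198.1 mi

Total weighted distance at each candidate:
  North (12, 12): total = 512.0
  South (6, 5): total = 198.1
  East (12, 4): total = 312.8
Minimum is at South with total 198.1 mi.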